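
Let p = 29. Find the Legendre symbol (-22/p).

1

Euler's criterion: (-22/29) ≡ 7^14 (mod 29).
7^2 ≡ 20 (mod 29)
7^4 ≡ 23 (mod 29)
7^8 ≡ 7 (mod 29)
7^14 = 7^(8+4+2) ≡ 1 (mod 29).
Result is 1, so (-22/29) = 1.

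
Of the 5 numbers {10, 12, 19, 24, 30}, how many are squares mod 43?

(10/43) = +1 → QR.
(12/43) = -1 → non-residue.
(19/43) = -1 → non-residue.
(24/43) = +1 → QR.
(30/43) = -1 → non-residue.
Total quadratic residues among the 5: 2.

2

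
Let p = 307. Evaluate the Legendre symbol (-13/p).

1

First reduce: -13 ≡ 294 (mod 307).
Pull out 2: since 307 ≡ 3 (mod 8), (2/307) = -1.
Reciprocity: 147 ≡ 3 and 307 ≡ 3 (mod 4), so (147/307) = −(307/147).
Reduce top mod 147: now compute (13/147).
Reciprocity: 13 ≡ 1 and 147 ≡ 3 (mod 4), so (13/147) = +(147/13).
Reduce top mod 13: now compute (4/13).
Pull out 2^2: since 13 ≡ 5 (mod 8), (2/13) = -1, so (2/13)^2 = +1.
Reached (1/13) = 1. Collecting the sign flips along the way, the symbol is +1.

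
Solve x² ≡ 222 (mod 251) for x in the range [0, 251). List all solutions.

67, 184

Since 251 ≡ 3 (mod 4), a square root of 222 is 222^((251+1)/4) = 222^63 mod 251.
Repeated squaring: 222^2≡88, 222^4≡214, 222^8≡114, 222^16≡195, 222^32≡124 (mod 251).
222^63 = 222^(32+16+8+4+2+1) ≡ 67 (mod 251).
Check: 67² = 4489 ≡ 222 (mod 251). The two roots are 67 and 184.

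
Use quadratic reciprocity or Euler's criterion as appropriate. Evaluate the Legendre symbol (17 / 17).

0

First reduce: 17 ≡ 0 (mod 17).
Top reduces to 0: gcd > 1, so the symbol is 0.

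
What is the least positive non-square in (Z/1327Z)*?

(2/1327) = +1, so 2 is a residue.
(3/1327) = −1, so 3 is the smallest positive non-residue mod 1327.

3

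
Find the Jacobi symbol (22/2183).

-1

Pull out 2: since 2183 ≡ 7 (mod 8), (2/2183) = +1.
Reciprocity: 11 ≡ 3 and 2183 ≡ 3 (mod 4), so (11/2183) = −(2183/11).
Reduce top mod 11: now compute (5/11).
Reciprocity: 5 ≡ 1 and 11 ≡ 3 (mod 4), so (5/11) = +(11/5).
Reduce top mod 5: now compute (1/5).
Reached (1/5) = 1. Collecting the sign flips along the way, the symbol is -1.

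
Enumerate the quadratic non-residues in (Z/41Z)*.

Square k = 1,…,20 (k and 41−k give the same square):
1²=1, 2²=4, 3²=9, 4²=16, 5²=25, 6²=36, 7²≡8, 8²≡23, 9²≡40, 10²≡18, 11²≡39, 12²≡21, 13²≡5, 14²≡32, 15²≡20, 16²≡10, 17²≡2, 18²≡37, 19²≡33, 20²≡31 (mod 41).
The residues are {1, 2, 4, 5, 8, 9, 10, 16, 18, 20, 21, 23, 25, 31, 32, 33, 36, 37, 39, 40}; the non-residues are the remaining 20 nonzero classes.

3 6 7 11 12 13 14 15 17 19 22 24 26 27 28 29 30 34 35 38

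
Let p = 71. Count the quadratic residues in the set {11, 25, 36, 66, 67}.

2

(11/71) = -1 → non-residue.
(25/71) = +1 → QR.
(36/71) = +1 → QR.
(66/71) = -1 → non-residue.
(67/71) = -1 → non-residue.
Total quadratic residues among the 5: 2.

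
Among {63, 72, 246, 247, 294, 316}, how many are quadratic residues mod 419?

2

(63/419) = +1 → QR.
(72/419) = -1 → non-residue.
(246/419) = -1 → non-residue.
(247/419) = -1 → non-residue.
(294/419) = -1 → non-residue.
(316/419) = +1 → QR.
Total quadratic residues among the 6: 2.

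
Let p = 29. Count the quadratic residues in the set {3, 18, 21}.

(3/29) = -1 → non-residue.
(18/29) = -1 → non-residue.
(21/29) = -1 → non-residue.
Total quadratic residues among the 3: 0.

0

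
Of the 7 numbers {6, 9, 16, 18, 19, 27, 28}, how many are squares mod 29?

(6/29) = +1 → QR.
(9/29) = +1 → QR.
(16/29) = +1 → QR.
(18/29) = -1 → non-residue.
(19/29) = -1 → non-residue.
(27/29) = -1 → non-residue.
(28/29) = +1 → QR.
Total quadratic residues among the 7: 4.

4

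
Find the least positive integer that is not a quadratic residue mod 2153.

3

(2/2153) = +1, so 2 is a residue.
(3/2153) = −1, so 3 is the smallest positive non-residue mod 2153.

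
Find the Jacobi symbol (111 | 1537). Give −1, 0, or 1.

-1

Reciprocity: 111 ≡ 3 and 1537 ≡ 1 (mod 4), so (111/1537) = +(1537/111).
Reduce top mod 111: now compute (94/111).
Pull out 2: since 111 ≡ 7 (mod 8), (2/111) = +1.
Reciprocity: 47 ≡ 3 and 111 ≡ 3 (mod 4), so (47/111) = −(111/47).
Reduce top mod 47: now compute (17/47).
Reciprocity: 17 ≡ 1 and 47 ≡ 3 (mod 4), so (17/47) = +(47/17).
Reduce top mod 17: now compute (13/17).
Reciprocity: 13 ≡ 1 and 17 ≡ 1 (mod 4), so (13/17) = +(17/13).
Reduce top mod 13: now compute (4/13).
Pull out 2^2: since 13 ≡ 5 (mod 8), (2/13) = -1, so (2/13)^2 = +1.
Reached (1/13) = 1. Collecting the sign flips along the way, the symbol is -1.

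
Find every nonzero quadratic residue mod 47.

1,2,3,4,6,7,8,9,12,14,16,17,18,21,24,25,27,28,32,34,36,37,42

Square k = 1,…,23 (k and 47−k give the same square):
1²=1, 2²=4, 3²=9, 4²=16, 5²=25, 6²=36, 7²≡2, 8²≡17, 9²≡34, 10²≡6, 11²≡27, 12²≡3, 13²≡28, 14²≡8, 15²≡37, 16²≡21, 17²≡7, 18²≡42, 19²≡32, 20²≡24, 21²≡18, 22²≡14, 23²≡12 (mod 47).
So the quadratic residues mod 47 are {1, 2, 3, 4, 6, 7, 8, 9, 12, 14, 16, 17, 18, 21, 24, 25, 27, 28, 32, 34, 36, 37, 42}.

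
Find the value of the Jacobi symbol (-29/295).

-1

First reduce: -29 ≡ 266 (mod 295).
Pull out 2: since 295 ≡ 7 (mod 8), (2/295) = +1.
Reciprocity: 133 ≡ 1 and 295 ≡ 3 (mod 4), so (133/295) = +(295/133).
Reduce top mod 133: now compute (29/133).
Reciprocity: 29 ≡ 1 and 133 ≡ 1 (mod 4), so (29/133) = +(133/29).
Reduce top mod 29: now compute (17/29).
Reciprocity: 17 ≡ 1 and 29 ≡ 1 (mod 4), so (17/29) = +(29/17).
Reduce top mod 17: now compute (12/17).
Pull out 2^2: since 17 ≡ 1 (mod 8), (2/17) = +1, so (2/17)^2 = +1.
Reciprocity: 3 ≡ 3 and 17 ≡ 1 (mod 4), so (3/17) = +(17/3).
Reduce top mod 3: now compute (2/3).
Pull out 2: since 3 ≡ 3 (mod 8), (2/3) = -1.
Reached (1/3) = 1. Collecting the sign flips along the way, the symbol is -1.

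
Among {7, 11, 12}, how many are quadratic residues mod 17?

0

(7/17) = -1 → non-residue.
(11/17) = -1 → non-residue.
(12/17) = -1 → non-residue.
Total quadratic residues among the 3: 0.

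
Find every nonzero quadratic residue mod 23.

Square k = 1,…,11 (k and 23−k give the same square):
1²=1, 2²=4, 3²=9, 4²=16, 5²≡2, 6²≡13, 7²≡3, 8²≡18, 9²≡12, 10²≡8, 11²≡6 (mod 23).
So the quadratic residues mod 23 are {1, 2, 3, 4, 6, 8, 9, 12, 13, 16, 18}.

1, 2, 3, 4, 6, 8, 9, 12, 13, 16, 18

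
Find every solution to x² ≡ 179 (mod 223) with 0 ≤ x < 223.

25, 198

Since 223 ≡ 3 (mod 4), a square root of 179 is 179^((223+1)/4) = 179^56 mod 223.
Repeated squaring: 179^2≡152, 179^4≡135, 179^8≡162, 179^16≡153, 179^32≡217 (mod 223).
179^56 = 179^(32+16+8) ≡ 25 (mod 223).
Check: 25² = 625 ≡ 179 (mod 223). The two roots are 25 and 198.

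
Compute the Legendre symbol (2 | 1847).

Pull out 2: since 1847 ≡ 7 (mod 8), (2/1847) = +1.
Reached (1/1847) = 1. Collecting the sign flips along the way, the symbol is +1.

1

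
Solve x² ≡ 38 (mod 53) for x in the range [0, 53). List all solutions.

12, 41

53 ≡ 1 (mod 4), so we find a root by search.
Trying successive values, 12² = 144 ≡ 38 (mod 53). The other root is 53 − 12 = 41.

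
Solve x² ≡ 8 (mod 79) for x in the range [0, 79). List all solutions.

Since 79 ≡ 3 (mod 4), a square root of 8 is 8^((79+1)/4) = 8^20 mod 79.
Repeated squaring: 8^2≡64, 8^4≡67, 8^8≡65, 8^16≡38 (mod 79).
8^20 = 8^(16+4) ≡ 18 (mod 79).
Check: 18² = 324 ≡ 8 (mod 79). The two roots are 18 and 61.

18, 61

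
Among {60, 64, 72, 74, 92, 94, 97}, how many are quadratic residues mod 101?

3

(60/101) = -1 → non-residue.
(64/101) = +1 → QR.
(72/101) = -1 → non-residue.
(74/101) = -1 → non-residue.
(92/101) = +1 → QR.
(94/101) = -1 → non-residue.
(97/101) = +1 → QR.
Total quadratic residues among the 7: 3.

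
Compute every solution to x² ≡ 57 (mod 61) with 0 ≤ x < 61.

61 ≡ 1 (mod 4), so we find a root by search.
Trying successive values, 22² = 484 ≡ 57 (mod 61). The other root is 61 − 22 = 39.

22, 39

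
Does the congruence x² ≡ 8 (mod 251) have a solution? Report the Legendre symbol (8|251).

Pull out 2^3: since 251 ≡ 3 (mod 8), (2/251) = -1, so (2/251)^3 = -1.
Reached (1/251) = 1. Collecting the sign flips along the way, the symbol is -1.

-1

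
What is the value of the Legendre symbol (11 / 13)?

Reciprocity: 11 ≡ 3 and 13 ≡ 1 (mod 4), so (11/13) = +(13/11).
Reduce top mod 11: now compute (2/11).
Pull out 2: since 11 ≡ 3 (mod 8), (2/11) = -1.
Reached (1/11) = 1. Collecting the sign flips along the way, the symbol is -1.

-1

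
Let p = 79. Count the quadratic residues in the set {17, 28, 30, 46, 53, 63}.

1

(17/79) = -1 → non-residue.
(28/79) = -1 → non-residue.
(30/79) = -1 → non-residue.
(46/79) = +1 → QR.
(53/79) = -1 → non-residue.
(63/79) = -1 → non-residue.
Total quadratic residues among the 6: 1.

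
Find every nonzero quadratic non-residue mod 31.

3, 6, 11, 12, 13, 15, 17, 21, 22, 23, 24, 26, 27, 29, 30

Square k = 1,…,15 (k and 31−k give the same square):
1²=1, 2²=4, 3²=9, 4²=16, 5²=25, 6²≡5, 7²≡18, 8²≡2, 9²≡19, 10²≡7, 11²≡28, 12²≡20, 13²≡14, 14²≡10, 15²≡8 (mod 31).
The residues are {1, 2, 4, 5, 7, 8, 9, 10, 14, 16, 18, 19, 20, 25, 28}; the non-residues are the remaining 15 nonzero classes.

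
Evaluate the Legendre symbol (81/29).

Euler's criterion: (81/29) ≡ 23^14 (mod 29).
23^2 ≡ 7 (mod 29)
23^4 ≡ 20 (mod 29)
23^8 ≡ 23 (mod 29)
23^14 = 23^(8+4+2) ≡ 1 (mod 29).
Result is 1, so (81/29) = 1.

1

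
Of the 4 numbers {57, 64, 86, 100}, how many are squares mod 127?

(57/127) = -1 → non-residue.
(64/127) = +1 → QR.
(86/127) = -1 → non-residue.
(100/127) = +1 → QR.
Total quadratic residues among the 4: 2.

2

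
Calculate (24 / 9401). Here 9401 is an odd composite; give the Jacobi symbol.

-1

Pull out 2^3: since 9401 ≡ 1 (mod 8), (2/9401) = +1, so (2/9401)^3 = +1.
Reciprocity: 3 ≡ 3 and 9401 ≡ 1 (mod 4), so (3/9401) = +(9401/3).
Reduce top mod 3: now compute (2/3).
Pull out 2: since 3 ≡ 3 (mod 8), (2/3) = -1.
Reached (1/3) = 1. Collecting the sign flips along the way, the symbol is -1.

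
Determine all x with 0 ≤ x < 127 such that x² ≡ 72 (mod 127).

31, 96

Since 127 ≡ 3 (mod 4), a square root of 72 is 72^((127+1)/4) = 72^32 mod 127.
Repeated squaring: 72^2≡104, 72^4≡21, 72^8≡60, 72^16≡44, 72^32≡31 (mod 127).
72^32 = 72^(32) ≡ 31 (mod 127).
Check: 31² = 961 ≡ 72 (mod 127). The two roots are 31 and 96.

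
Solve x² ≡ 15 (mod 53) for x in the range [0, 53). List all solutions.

11, 42

53 ≡ 1 (mod 4), so we find a root by search.
Trying successive values, 11² = 121 ≡ 15 (mod 53). The other root is 53 − 11 = 42.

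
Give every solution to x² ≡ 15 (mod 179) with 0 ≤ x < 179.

Since 179 ≡ 3 (mod 4), a square root of 15 is 15^((179+1)/4) = 15^45 mod 179.
Repeated squaring: 15^2≡46, 15^4≡147, 15^8≡129, 15^16≡173, 15^32≡36 (mod 179).
15^45 = 15^(32+8+4+1) ≡ 146 (mod 179).
Check: 146² = 21316 ≡ 15 (mod 179). The two roots are 33 and 146.

33, 146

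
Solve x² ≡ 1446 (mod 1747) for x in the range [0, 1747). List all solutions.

Since 1747 ≡ 3 (mod 4), a square root of 1446 is 1446^((1747+1)/4) = 1446^437 mod 1747.
Repeated squaring: 1446^2≡1504, 1446^4≡1398, 1446^8≡1258, 1446^16≡1529, 1446^32≡355, 1446^64≡241, 1446^128≡430, 1446^256≡1465 (mod 1747).
1446^437 = 1446^(256+128+32+16+4+1) ≡ 926 (mod 1747).
Check: 926² = 857476 ≡ 1446 (mod 1747). The two roots are 821 and 926.

821, 926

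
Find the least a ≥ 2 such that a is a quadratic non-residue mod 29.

(2/29) = −1, so 2 is the smallest positive non-residue mod 29.

2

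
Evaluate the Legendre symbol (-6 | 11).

1

Euler's criterion: (-6/11) ≡ 5^5 (mod 11).
5^2 ≡ 3 (mod 11)
5^4 ≡ 9 (mod 11)
5^5 = 5^(4+1) ≡ 1 (mod 11).
Result is 1, so (-6/11) = 1.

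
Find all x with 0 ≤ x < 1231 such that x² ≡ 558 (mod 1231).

Since 1231 ≡ 3 (mod 4), a square root of 558 is 558^((1231+1)/4) = 558^308 mod 1231.
Repeated squaring: 558^2≡1152, 558^4≡86, 558^8≡10, 558^16≡100, 558^32≡152, 558^64≡946, 558^128≡1210, 558^256≡441 (mod 1231).
558^308 = 558^(256+32+16+4) ≡ 362 (mod 1231).
Check: 362² = 131044 ≡ 558 (mod 1231). The two roots are 362 and 869.

362, 869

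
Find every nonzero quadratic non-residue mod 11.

2,6,7,8,10

Square k = 1,…,5 (k and 11−k give the same square):
1²=1, 2²=4, 3²=9, 4²≡5, 5²≡3 (mod 11).
The residues are {1, 3, 4, 5, 9}; the non-residues are the remaining 5 nonzero classes.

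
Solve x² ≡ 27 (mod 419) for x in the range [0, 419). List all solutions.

Since 419 ≡ 3 (mod 4), a square root of 27 is 27^((419+1)/4) = 27^105 mod 419.
Repeated squaring: 27^2≡310, 27^4≡149, 27^8≡413, 27^16≡36, 27^32≡39, 27^64≡264 (mod 419).
27^105 = 27^(64+32+8+1) ≡ 87 (mod 419).
Check: 87² = 7569 ≡ 27 (mod 419). The two roots are 87 and 332.

87, 332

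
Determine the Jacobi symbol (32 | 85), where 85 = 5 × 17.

Pull out 2^5: since 85 ≡ 5 (mod 8), (2/85) = -1, so (2/85)^5 = -1.
Reached (1/85) = 1. Collecting the sign flips along the way, the symbol is -1.

-1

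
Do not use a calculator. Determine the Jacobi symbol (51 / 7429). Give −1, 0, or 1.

0

Reciprocity: 51 ≡ 3 and 7429 ≡ 1 (mod 4), so (51/7429) = +(7429/51).
Reduce top mod 51: now compute (34/51).
Pull out 2: since 51 ≡ 3 (mod 8), (2/51) = -1.
Reciprocity: 17 ≡ 1 and 51 ≡ 3 (mod 4), so (17/51) = +(51/17).
Reduce top mod 17: now compute (0/17).
Top reduces to 0: gcd > 1, so the symbol is 0.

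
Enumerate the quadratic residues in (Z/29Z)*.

Square k = 1,…,14 (k and 29−k give the same square):
1²=1, 2²=4, 3²=9, 4²=16, 5²=25, 6²≡7, 7²≡20, 8²≡6, 9²≡23, 10²≡13, 11²≡5, 12²≡28, 13²≡24, 14²≡22 (mod 29).
So the quadratic residues mod 29 are {1, 4, 5, 6, 7, 9, 13, 16, 20, 22, 23, 24, 25, 28}.

1 4 5 6 7 9 13 16 20 22 23 24 25 28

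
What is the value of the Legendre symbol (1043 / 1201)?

1

Reciprocity: 1043 ≡ 3 and 1201 ≡ 1 (mod 4), so (1043/1201) = +(1201/1043).
Reduce top mod 1043: now compute (158/1043).
Pull out 2: since 1043 ≡ 3 (mod 8), (2/1043) = -1.
Reciprocity: 79 ≡ 3 and 1043 ≡ 3 (mod 4), so (79/1043) = −(1043/79).
Reduce top mod 79: now compute (16/79).
Pull out 2^4: since 79 ≡ 7 (mod 8), (2/79) = +1, so (2/79)^4 = +1.
Reached (1/79) = 1. Collecting the sign flips along the way, the symbol is +1.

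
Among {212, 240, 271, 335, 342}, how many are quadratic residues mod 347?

(212/347) = +1 → QR.
(240/347) = -1 → non-residue.
(271/347) = +1 → QR.
(335/347) = -1 → non-residue.
(342/347) = +1 → QR.
Total quadratic residues among the 5: 3.

3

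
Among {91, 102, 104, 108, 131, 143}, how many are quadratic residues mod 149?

(91/149) = -1 → non-residue.
(102/149) = +1 → QR.
(104/149) = +1 → QR.
(108/149) = -1 → non-residue.
(131/149) = -1 → non-residue.
(143/149) = +1 → QR.
Total quadratic residues among the 6: 3.

3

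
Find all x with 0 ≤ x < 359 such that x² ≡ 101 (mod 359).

Since 359 ≡ 3 (mod 4), a square root of 101 is 101^((359+1)/4) = 101^90 mod 359.
Repeated squaring: 101^2≡149, 101^4≡302, 101^8≡18, 101^16≡324, 101^32≡148, 101^64≡5 (mod 359).
101^90 = 101^(64+16+8+2) ≡ 222 (mod 359).
Check: 222² = 49284 ≡ 101 (mod 359). The two roots are 137 and 222.

137, 222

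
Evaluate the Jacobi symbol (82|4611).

Pull out 2: since 4611 ≡ 3 (mod 8), (2/4611) = -1.
Reciprocity: 41 ≡ 1 and 4611 ≡ 3 (mod 4), so (41/4611) = +(4611/41).
Reduce top mod 41: now compute (19/41).
Reciprocity: 19 ≡ 3 and 41 ≡ 1 (mod 4), so (19/41) = +(41/19).
Reduce top mod 19: now compute (3/19).
Reciprocity: 3 ≡ 3 and 19 ≡ 3 (mod 4), so (3/19) = −(19/3).
Reduce top mod 3: now compute (1/3).
Reached (1/3) = 1. Collecting the sign flips along the way, the symbol is +1.

1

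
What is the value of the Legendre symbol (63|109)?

Reciprocity: 63 ≡ 3 and 109 ≡ 1 (mod 4), so (63/109) = +(109/63).
Reduce top mod 63: now compute (46/63).
Pull out 2: since 63 ≡ 7 (mod 8), (2/63) = +1.
Reciprocity: 23 ≡ 3 and 63 ≡ 3 (mod 4), so (23/63) = −(63/23).
Reduce top mod 23: now compute (17/23).
Reciprocity: 17 ≡ 1 and 23 ≡ 3 (mod 4), so (17/23) = +(23/17).
Reduce top mod 17: now compute (6/17).
Pull out 2: since 17 ≡ 1 (mod 8), (2/17) = +1.
Reciprocity: 3 ≡ 3 and 17 ≡ 1 (mod 4), so (3/17) = +(17/3).
Reduce top mod 3: now compute (2/3).
Pull out 2: since 3 ≡ 3 (mod 8), (2/3) = -1.
Reached (1/3) = 1. Collecting the sign flips along the way, the symbol is +1.

1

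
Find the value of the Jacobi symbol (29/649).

-1

Reciprocity: 29 ≡ 1 and 649 ≡ 1 (mod 4), so (29/649) = +(649/29).
Reduce top mod 29: now compute (11/29).
Reciprocity: 11 ≡ 3 and 29 ≡ 1 (mod 4), so (11/29) = +(29/11).
Reduce top mod 11: now compute (7/11).
Reciprocity: 7 ≡ 3 and 11 ≡ 3 (mod 4), so (7/11) = −(11/7).
Reduce top mod 7: now compute (4/7).
Pull out 2^2: since 7 ≡ 7 (mod 8), (2/7) = +1, so (2/7)^2 = +1.
Reached (1/7) = 1. Collecting the sign flips along the way, the symbol is -1.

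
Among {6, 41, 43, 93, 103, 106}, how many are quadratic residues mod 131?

2

(6/131) = -1 → non-residue.
(41/131) = +1 → QR.
(43/131) = +1 → QR.
(93/131) = -1 → non-residue.
(103/131) = -1 → non-residue.
(106/131) = -1 → non-residue.
Total quadratic residues among the 6: 2.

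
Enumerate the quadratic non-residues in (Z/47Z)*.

5 10 11 13 15 19 20 22 23 26 29 30 31 33 35 38 39 40 41 43 44 45 46

Square k = 1,…,23 (k and 47−k give the same square):
1²=1, 2²=4, 3²=9, 4²=16, 5²=25, 6²=36, 7²≡2, 8²≡17, 9²≡34, 10²≡6, 11²≡27, 12²≡3, 13²≡28, 14²≡8, 15²≡37, 16²≡21, 17²≡7, 18²≡42, 19²≡32, 20²≡24, 21²≡18, 22²≡14, 23²≡12 (mod 47).
The residues are {1, 2, 3, 4, 6, 7, 8, 9, 12, 14, 16, 17, 18, 21, 24, 25, 27, 28, 32, 34, 36, 37, 42}; the non-residues are the remaining 23 nonzero classes.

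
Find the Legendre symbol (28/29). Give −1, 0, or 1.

1

Pull out 2^2: since 29 ≡ 5 (mod 8), (2/29) = -1, so (2/29)^2 = +1.
Reciprocity: 7 ≡ 3 and 29 ≡ 1 (mod 4), so (7/29) = +(29/7).
Reduce top mod 7: now compute (1/7).
Reached (1/7) = 1. Collecting the sign flips along the way, the symbol is +1.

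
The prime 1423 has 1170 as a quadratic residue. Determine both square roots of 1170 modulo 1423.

651, 772

Since 1423 ≡ 3 (mod 4), a square root of 1170 is 1170^((1423+1)/4) = 1170^356 mod 1423.
Repeated squaring: 1170^2≡1397, 1170^4≡676, 1170^8≡193, 1170^16≡251, 1170^32≡389, 1170^64≡483, 1170^128≡1340, 1170^256≡1197 (mod 1423).
1170^356 = 1170^(256+64+32+4) ≡ 772 (mod 1423).
Check: 772² = 595984 ≡ 1170 (mod 1423). The two roots are 651 and 772.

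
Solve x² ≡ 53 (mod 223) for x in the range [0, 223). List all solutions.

Since 223 ≡ 3 (mod 4), a square root of 53 is 53^((223+1)/4) = 53^56 mod 223.
Repeated squaring: 53^2≡133, 53^4≡72, 53^8≡55, 53^16≡126, 53^32≡43 (mod 223).
53^56 = 53^(32+16+8) ≡ 62 (mod 223).
Check: 62² = 3844 ≡ 53 (mod 223). The two roots are 62 and 161.

62, 161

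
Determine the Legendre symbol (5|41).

Reciprocity: 5 ≡ 1 and 41 ≡ 1 (mod 4), so (5/41) = +(41/5).
Reduce top mod 5: now compute (1/5).
Reached (1/5) = 1. Collecting the sign flips along the way, the symbol is +1.

1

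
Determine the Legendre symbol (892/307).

1

First reduce: 892 ≡ 278 (mod 307).
Pull out 2: since 307 ≡ 3 (mod 8), (2/307) = -1.
Reciprocity: 139 ≡ 3 and 307 ≡ 3 (mod 4), so (139/307) = −(307/139).
Reduce top mod 139: now compute (29/139).
Reciprocity: 29 ≡ 1 and 139 ≡ 3 (mod 4), so (29/139) = +(139/29).
Reduce top mod 29: now compute (23/29).
Reciprocity: 23 ≡ 3 and 29 ≡ 1 (mod 4), so (23/29) = +(29/23).
Reduce top mod 23: now compute (6/23).
Pull out 2: since 23 ≡ 7 (mod 8), (2/23) = +1.
Reciprocity: 3 ≡ 3 and 23 ≡ 3 (mod 4), so (3/23) = −(23/3).
Reduce top mod 3: now compute (2/3).
Pull out 2: since 3 ≡ 3 (mod 8), (2/3) = -1.
Reached (1/3) = 1. Collecting the sign flips along the way, the symbol is +1.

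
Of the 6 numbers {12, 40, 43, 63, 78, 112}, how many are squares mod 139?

(12/139) = -1 → non-residue.
(40/139) = -1 → non-residue.
(43/139) = -1 → non-residue.
(63/139) = +1 → QR.
(78/139) = +1 → QR.
(112/139) = +1 → QR.
Total quadratic residues among the 6: 3.

3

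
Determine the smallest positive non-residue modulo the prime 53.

2

(2/53) = −1, so 2 is the smallest positive non-residue mod 53.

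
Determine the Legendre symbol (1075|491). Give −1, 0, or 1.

1

Euler's criterion: (1075/491) ≡ 93^245 (mod 491).
93^2 ≡ 302 (mod 491)
93^4 ≡ 369 (mod 491)
93^8 ≡ 154 (mod 491)
93^16 ≡ 148 (mod 491)
93^32 ≡ 300 (mod 491)
93^64 ≡ 147 (mod 491)
93^128 ≡ 5 (mod 491)
93^245 = 93^(128+64+32+16+4+1) ≡ 1 (mod 491).
Result is 1, so (1075/491) = 1.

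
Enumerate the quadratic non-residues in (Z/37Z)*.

2, 5, 6, 8, 13, 14, 15, 17, 18, 19, 20, 22, 23, 24, 29, 31, 32, 35

Square k = 1,…,18 (k and 37−k give the same square):
1²=1, 2²=4, 3²=9, 4²=16, 5²=25, 6²=36, 7²≡12, 8²≡27, 9²≡7, 10²≡26, 11²≡10, 12²≡33, 13²≡21, 14²≡11, 15²≡3, 16²≡34, 17²≡30, 18²≡28 (mod 37).
The residues are {1, 3, 4, 7, 9, 10, 11, 12, 16, 21, 25, 26, 27, 28, 30, 33, 34, 36}; the non-residues are the remaining 18 nonzero classes.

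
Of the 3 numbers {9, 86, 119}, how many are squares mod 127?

(9/127) = +1 → QR.
(86/127) = -1 → non-residue.
(119/127) = -1 → non-residue.
Total quadratic residues among the 3: 1.

1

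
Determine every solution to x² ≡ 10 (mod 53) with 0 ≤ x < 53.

13, 40

53 ≡ 1 (mod 4), so we find a root by search.
Trying successive values, 13² = 169 ≡ 10 (mod 53). The other root is 53 − 13 = 40.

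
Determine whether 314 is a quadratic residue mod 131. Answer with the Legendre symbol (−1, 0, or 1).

Euler's criterion: (314/131) ≡ 52^65 (mod 131).
52^2 ≡ 84 (mod 131)
52^4 ≡ 113 (mod 131)
52^8 ≡ 62 (mod 131)
52^16 ≡ 45 (mod 131)
52^32 ≡ 60 (mod 131)
52^64 ≡ 63 (mod 131)
52^65 = 52^(64+1) ≡ 1 (mod 131).
Result is 1, so (314/131) = 1.

1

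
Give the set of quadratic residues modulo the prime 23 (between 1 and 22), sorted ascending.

Square k = 1,…,11 (k and 23−k give the same square):
1²=1, 2²=4, 3²=9, 4²=16, 5²≡2, 6²≡13, 7²≡3, 8²≡18, 9²≡12, 10²≡8, 11²≡6 (mod 23).
So the quadratic residues mod 23 are {1, 2, 3, 4, 6, 8, 9, 12, 13, 16, 18}.

1 2 3 4 6 8 9 12 13 16 18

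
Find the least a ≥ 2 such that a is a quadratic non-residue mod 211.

(2/211) = −1, so 2 is the smallest positive non-residue mod 211.

2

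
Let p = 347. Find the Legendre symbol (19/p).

Euler's criterion: (19/347) ≡ 19^173 (mod 347).
19^2 ≡ 14 (mod 347)
19^4 ≡ 196 (mod 347)
19^8 ≡ 246 (mod 347)
19^16 ≡ 138 (mod 347)
19^32 ≡ 306 (mod 347)
19^64 ≡ 293 (mod 347)
19^128 ≡ 140 (mod 347)
19^173 = 19^(128+32+8+4+1) ≡ 346 (mod 347).
Result is 346 ≡ −1, so (19/347) = −1.

-1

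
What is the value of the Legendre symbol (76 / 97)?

-1

Pull out 2^2: since 97 ≡ 1 (mod 8), (2/97) = +1, so (2/97)^2 = +1.
Reciprocity: 19 ≡ 3 and 97 ≡ 1 (mod 4), so (19/97) = +(97/19).
Reduce top mod 19: now compute (2/19).
Pull out 2: since 19 ≡ 3 (mod 8), (2/19) = -1.
Reached (1/19) = 1. Collecting the sign flips along the way, the symbol is -1.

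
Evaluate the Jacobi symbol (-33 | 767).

-1

First reduce: -33 ≡ 734 (mod 767).
Pull out 2: since 767 ≡ 7 (mod 8), (2/767) = +1.
Reciprocity: 367 ≡ 3 and 767 ≡ 3 (mod 4), so (367/767) = −(767/367).
Reduce top mod 367: now compute (33/367).
Reciprocity: 33 ≡ 1 and 367 ≡ 3 (mod 4), so (33/367) = +(367/33).
Reduce top mod 33: now compute (4/33).
Pull out 2^2: since 33 ≡ 1 (mod 8), (2/33) = +1, so (2/33)^2 = +1.
Reached (1/33) = 1. Collecting the sign flips along the way, the symbol is -1.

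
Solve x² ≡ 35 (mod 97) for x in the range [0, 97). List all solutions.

97 ≡ 1 (mod 4), so we find a root by search.
Trying successive values, 36² = 1296 ≡ 35 (mod 97). The other root is 97 − 36 = 61.

36, 61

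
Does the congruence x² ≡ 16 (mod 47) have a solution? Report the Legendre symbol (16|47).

Pull out 2^4: since 47 ≡ 7 (mod 8), (2/47) = +1, so (2/47)^4 = +1.
Reached (1/47) = 1. Collecting the sign flips along the way, the symbol is +1.

1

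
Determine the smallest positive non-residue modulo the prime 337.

5

(2/337) = +1, so 2 is a residue.
(3/337) = +1, so 3 is a residue.
(4/337) = +1, so 4 is a residue.
(5/337) = −1, so 5 is the smallest positive non-residue mod 337.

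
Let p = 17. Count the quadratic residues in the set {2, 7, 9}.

2

(2/17) = +1 → QR.
(7/17) = -1 → non-residue.
(9/17) = +1 → QR.
Total quadratic residues among the 3: 2.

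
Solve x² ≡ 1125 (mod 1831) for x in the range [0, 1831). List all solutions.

Since 1831 ≡ 3 (mod 4), a square root of 1125 is 1125^((1831+1)/4) = 1125^458 mod 1831.
Repeated squaring: 1125^2≡404, 1125^4≡257, 1125^8≡133, 1125^16≡1210, 1125^32≡1131, 1125^64≡1123, 1125^128≡1401, 1125^256≡1800 (mod 1831).
1125^458 = 1125^(256+128+64+8+2) ≡ 1383 (mod 1831).
Check: 1383² = 1912689 ≡ 1125 (mod 1831). The two roots are 448 and 1383.

448, 1383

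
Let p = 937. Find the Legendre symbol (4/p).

Pull out 2^2: since 937 ≡ 1 (mod 8), (2/937) = +1, so (2/937)^2 = +1.
Reached (1/937) = 1. Collecting the sign flips along the way, the symbol is +1.

1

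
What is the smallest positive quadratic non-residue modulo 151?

(2/151) = +1, so 2 is a residue.
(3/151) = −1, so 3 is the smallest positive non-residue mod 151.

3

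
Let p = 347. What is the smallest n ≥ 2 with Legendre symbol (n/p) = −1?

(2/347) = −1, so 2 is the smallest positive non-residue mod 347.

2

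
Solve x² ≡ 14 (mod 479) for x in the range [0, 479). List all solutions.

Since 479 ≡ 3 (mod 4), a square root of 14 is 14^((479+1)/4) = 14^120 mod 479.
Repeated squaring: 14^2≡196, 14^4≡96, 14^8≡115, 14^16≡292, 14^32≡2, 14^64≡4 (mod 479).
14^120 = 14^(64+32+16+8) ≡ 400 (mod 479).
Check: 400² = 160000 ≡ 14 (mod 479). The two roots are 79 and 400.

79, 400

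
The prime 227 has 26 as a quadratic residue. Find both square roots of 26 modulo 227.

Since 227 ≡ 3 (mod 4), a square root of 26 is 26^((227+1)/4) = 26^57 mod 227.
Repeated squaring: 26^2≡222, 26^4≡25, 26^8≡171, 26^16≡185, 26^32≡175 (mod 227).
26^57 = 26^(32+16+8+1) ≡ 139 (mod 227).
Check: 139² = 19321 ≡ 26 (mod 227). The two roots are 88 and 139.

88, 139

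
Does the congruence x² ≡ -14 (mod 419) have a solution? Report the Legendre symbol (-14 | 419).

1

First reduce: -14 ≡ 405 (mod 419).
Reciprocity: 405 ≡ 1 and 419 ≡ 3 (mod 4), so (405/419) = +(419/405).
Reduce top mod 405: now compute (14/405).
Pull out 2: since 405 ≡ 5 (mod 8), (2/405) = -1.
Reciprocity: 7 ≡ 3 and 405 ≡ 1 (mod 4), so (7/405) = +(405/7).
Reduce top mod 7: now compute (6/7).
Pull out 2: since 7 ≡ 7 (mod 8), (2/7) = +1.
Reciprocity: 3 ≡ 3 and 7 ≡ 3 (mod 4), so (3/7) = −(7/3).
Reduce top mod 3: now compute (1/3).
Reached (1/3) = 1. Collecting the sign flips along the way, the symbol is +1.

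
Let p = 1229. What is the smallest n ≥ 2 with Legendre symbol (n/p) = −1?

2

(2/1229) = −1, so 2 is the smallest positive non-residue mod 1229.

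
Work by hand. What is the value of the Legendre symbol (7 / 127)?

-1

Euler's criterion: (7/127) ≡ 7^63 (mod 127).
7^2 ≡ 49 (mod 127)
7^4 ≡ 115 (mod 127)
7^8 ≡ 17 (mod 127)
7^16 ≡ 35 (mod 127)
7^32 ≡ 82 (mod 127)
7^63 = 7^(32+16+8+4+2+1) ≡ 126 (mod 127).
Result is 126 ≡ −1, so (7/127) = −1.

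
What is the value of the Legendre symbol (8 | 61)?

Pull out 2^3: since 61 ≡ 5 (mod 8), (2/61) = -1, so (2/61)^3 = -1.
Reached (1/61) = 1. Collecting the sign flips along the way, the symbol is -1.

-1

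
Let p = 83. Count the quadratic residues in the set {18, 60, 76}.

(18/83) = -1 → non-residue.
(60/83) = -1 → non-residue.
(76/83) = -1 → non-residue.
Total quadratic residues among the 3: 0.

0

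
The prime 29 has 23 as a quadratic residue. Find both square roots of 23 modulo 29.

9, 20

29 ≡ 1 (mod 4), so we find a root by search.
Trying successive values, 9² = 81 ≡ 23 (mod 29). The other root is 29 − 9 = 20.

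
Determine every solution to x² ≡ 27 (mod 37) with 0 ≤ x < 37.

8, 29

37 ≡ 1 (mod 4), so we find a root by search.
Trying successive values, 8² = 64 ≡ 27 (mod 37). The other root is 37 − 8 = 29.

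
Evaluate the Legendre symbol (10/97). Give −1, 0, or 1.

-1

Euler's criterion: (10/97) ≡ 10^48 (mod 97).
10^2 ≡ 3 (mod 97)
10^4 ≡ 9 (mod 97)
10^8 ≡ 81 (mod 97)
10^16 ≡ 62 (mod 97)
10^32 ≡ 61 (mod 97)
10^48 = 10^(32+16) ≡ 96 (mod 97).
Result is 96 ≡ −1, so (10/97) = −1.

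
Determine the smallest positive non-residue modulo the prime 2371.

(2/2371) = −1, so 2 is the smallest positive non-residue mod 2371.

2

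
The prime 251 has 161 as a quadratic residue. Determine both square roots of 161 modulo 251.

101, 150

Since 251 ≡ 3 (mod 4), a square root of 161 is 161^((251+1)/4) = 161^63 mod 251.
Repeated squaring: 161^2≡68, 161^4≡106, 161^8≡192, 161^16≡218, 161^32≡85 (mod 251).
161^63 = 161^(32+16+8+4+2+1) ≡ 101 (mod 251).
Check: 101² = 10201 ≡ 161 (mod 251). The two roots are 101 and 150.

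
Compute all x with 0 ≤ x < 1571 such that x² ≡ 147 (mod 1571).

Since 1571 ≡ 3 (mod 4), a square root of 147 is 147^((1571+1)/4) = 147^393 mod 1571.
Repeated squaring: 147^2≡1186, 147^4≡551, 147^8≡398, 147^16≡1304, 147^32≡594, 147^64≡932, 147^128≡1432, 147^256≡469 (mod 1571).
147^393 = 147^(256+128+8+1) ≡ 1299 (mod 1571).
Check: 1299² = 1687401 ≡ 147 (mod 1571). The two roots are 272 and 1299.

272, 1299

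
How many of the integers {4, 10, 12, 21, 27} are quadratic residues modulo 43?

3

(4/43) = +1 → QR.
(10/43) = +1 → QR.
(12/43) = -1 → non-residue.
(21/43) = +1 → QR.
(27/43) = -1 → non-residue.
Total quadratic residues among the 5: 3.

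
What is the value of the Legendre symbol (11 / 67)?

Reciprocity: 11 ≡ 3 and 67 ≡ 3 (mod 4), so (11/67) = −(67/11).
Reduce top mod 11: now compute (1/11).
Reached (1/11) = 1. Collecting the sign flips along the way, the symbol is -1.

-1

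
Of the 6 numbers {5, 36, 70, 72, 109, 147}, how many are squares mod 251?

(5/251) = +1 → QR.
(36/251) = +1 → QR.
(70/251) = -1 → non-residue.
(72/251) = -1 → non-residue.
(109/251) = -1 → non-residue.
(147/251) = +1 → QR.
Total quadratic residues among the 6: 3.

3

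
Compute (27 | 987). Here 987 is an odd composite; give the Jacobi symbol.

Reciprocity: 27 ≡ 3 and 987 ≡ 3 (mod 4), so (27/987) = −(987/27).
Reduce top mod 27: now compute (15/27).
Reciprocity: 15 ≡ 3 and 27 ≡ 3 (mod 4), so (15/27) = −(27/15).
Reduce top mod 15: now compute (12/15).
Pull out 2^2: since 15 ≡ 7 (mod 8), (2/15) = +1, so (2/15)^2 = +1.
Reciprocity: 3 ≡ 3 and 15 ≡ 3 (mod 4), so (3/15) = −(15/3).
Reduce top mod 3: now compute (0/3).
Top reduces to 0: gcd > 1, so the symbol is 0.

0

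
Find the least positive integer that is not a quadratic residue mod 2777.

(2/2777) = +1, so 2 is a residue.
(3/2777) = −1, so 3 is the smallest positive non-residue mod 2777.

3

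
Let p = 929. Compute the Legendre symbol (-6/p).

First reduce: -6 ≡ 923 (mod 929).
Reciprocity: 923 ≡ 3 and 929 ≡ 1 (mod 4), so (923/929) = +(929/923).
Reduce top mod 923: now compute (6/923).
Pull out 2: since 923 ≡ 3 (mod 8), (2/923) = -1.
Reciprocity: 3 ≡ 3 and 923 ≡ 3 (mod 4), so (3/923) = −(923/3).
Reduce top mod 3: now compute (2/3).
Pull out 2: since 3 ≡ 3 (mod 8), (2/3) = -1.
Reached (1/3) = 1. Collecting the sign flips along the way, the symbol is -1.

-1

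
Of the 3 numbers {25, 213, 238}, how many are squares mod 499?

2

(25/499) = +1 → QR.
(213/499) = +1 → QR.
(238/499) = -1 → non-residue.
Total quadratic residues among the 3: 2.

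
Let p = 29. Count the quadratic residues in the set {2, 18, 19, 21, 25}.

1

(2/29) = -1 → non-residue.
(18/29) = -1 → non-residue.
(19/29) = -1 → non-residue.
(21/29) = -1 → non-residue.
(25/29) = +1 → QR.
Total quadratic residues among the 5: 1.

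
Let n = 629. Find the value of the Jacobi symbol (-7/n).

First reduce: -7 ≡ 622 (mod 629).
Pull out 2: since 629 ≡ 5 (mod 8), (2/629) = -1.
Reciprocity: 311 ≡ 3 and 629 ≡ 1 (mod 4), so (311/629) = +(629/311).
Reduce top mod 311: now compute (7/311).
Reciprocity: 7 ≡ 3 and 311 ≡ 3 (mod 4), so (7/311) = −(311/7).
Reduce top mod 7: now compute (3/7).
Reciprocity: 3 ≡ 3 and 7 ≡ 3 (mod 4), so (3/7) = −(7/3).
Reduce top mod 3: now compute (1/3).
Reached (1/3) = 1. Collecting the sign flips along the way, the symbol is -1.

-1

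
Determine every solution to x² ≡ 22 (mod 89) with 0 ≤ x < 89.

89 ≡ 1 (mod 4), so we find a root by search.
Trying successive values, 17² = 289 ≡ 22 (mod 89). The other root is 89 − 17 = 72.

17, 72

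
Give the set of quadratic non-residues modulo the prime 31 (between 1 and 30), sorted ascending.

Square k = 1,…,15 (k and 31−k give the same square):
1²=1, 2²=4, 3²=9, 4²=16, 5²=25, 6²≡5, 7²≡18, 8²≡2, 9²≡19, 10²≡7, 11²≡28, 12²≡20, 13²≡14, 14²≡10, 15²≡8 (mod 31).
The residues are {1, 2, 4, 5, 7, 8, 9, 10, 14, 16, 18, 19, 20, 25, 28}; the non-residues are the remaining 15 nonzero classes.

3,6,11,12,13,15,17,21,22,23,24,26,27,29,30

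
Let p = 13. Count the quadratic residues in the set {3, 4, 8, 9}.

3

(3/13) = +1 → QR.
(4/13) = +1 → QR.
(8/13) = -1 → non-residue.
(9/13) = +1 → QR.
Total quadratic residues among the 4: 3.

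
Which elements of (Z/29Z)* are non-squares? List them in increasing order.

Square k = 1,…,14 (k and 29−k give the same square):
1²=1, 2²=4, 3²=9, 4²=16, 5²=25, 6²≡7, 7²≡20, 8²≡6, 9²≡23, 10²≡13, 11²≡5, 12²≡28, 13²≡24, 14²≡22 (mod 29).
The residues are {1, 4, 5, 6, 7, 9, 13, 16, 20, 22, 23, 24, 25, 28}; the non-residues are the remaining 14 nonzero classes.

2, 3, 8, 10, 11, 12, 14, 15, 17, 18, 19, 21, 26, 27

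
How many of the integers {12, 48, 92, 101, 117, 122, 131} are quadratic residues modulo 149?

0

(12/149) = -1 → non-residue.
(48/149) = -1 → non-residue.
(92/149) = -1 → non-residue.
(101/149) = -1 → non-residue.
(117/149) = -1 → non-residue.
(122/149) = -1 → non-residue.
(131/149) = -1 → non-residue.
Total quadratic residues among the 7: 0.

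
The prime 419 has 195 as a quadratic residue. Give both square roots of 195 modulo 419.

Since 419 ≡ 3 (mod 4), a square root of 195 is 195^((419+1)/4) = 195^105 mod 419.
Repeated squaring: 195^2≡315, 195^4≡341, 195^8≡218, 195^16≡177, 195^32≡323, 195^64≡417 (mod 419).
195^105 = 195^(64+32+8+1) ≡ 219 (mod 419).
Check: 219² = 47961 ≡ 195 (mod 419). The two roots are 200 and 219.

200, 219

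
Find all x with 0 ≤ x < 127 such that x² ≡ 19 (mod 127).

Since 127 ≡ 3 (mod 4), a square root of 19 is 19^((127+1)/4) = 19^32 mod 127.
Repeated squaring: 19^2≡107, 19^4≡19, 19^8≡107, 19^16≡19, 19^32≡107 (mod 127).
19^32 = 19^(32) ≡ 107 (mod 127).
Check: 107² = 11449 ≡ 19 (mod 127). The two roots are 20 and 107.

20, 107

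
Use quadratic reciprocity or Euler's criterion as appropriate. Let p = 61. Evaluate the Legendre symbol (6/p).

-1

Euler's criterion: (6/61) ≡ 6^30 (mod 61).
6^2 ≡ 36 (mod 61)
6^4 ≡ 15 (mod 61)
6^8 ≡ 42 (mod 61)
6^16 ≡ 56 (mod 61)
6^30 = 6^(16+8+4+2) ≡ 60 (mod 61).
Result is 60 ≡ −1, so (6/61) = −1.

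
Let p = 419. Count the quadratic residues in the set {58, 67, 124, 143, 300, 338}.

(58/419) = -1 → non-residue.
(67/419) = -1 → non-residue.
(124/419) = -1 → non-residue.
(143/419) = -1 → non-residue.
(300/419) = +1 → QR.
(338/419) = -1 → non-residue.
Total quadratic residues among the 6: 1.

1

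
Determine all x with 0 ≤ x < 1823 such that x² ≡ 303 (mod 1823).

Since 1823 ≡ 3 (mod 4), a square root of 303 is 303^((1823+1)/4) = 303^456 mod 1823.
Repeated squaring: 303^2≡659, 303^4≡407, 303^8≡1579, 303^16≡1200, 303^32≡1653, 303^64≡1555, 303^128≡727, 303^256≡1682 (mod 1823).
303^456 = 303^(256+128+64+8) ≡ 442 (mod 1823).
Check: 442² = 195364 ≡ 303 (mod 1823). The two roots are 442 and 1381.

442, 1381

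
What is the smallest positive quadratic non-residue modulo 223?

3

(2/223) = +1, so 2 is a residue.
(3/223) = −1, so 3 is the smallest positive non-residue mod 223.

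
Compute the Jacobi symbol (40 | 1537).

Pull out 2^3: since 1537 ≡ 1 (mod 8), (2/1537) = +1, so (2/1537)^3 = +1.
Reciprocity: 5 ≡ 1 and 1537 ≡ 1 (mod 4), so (5/1537) = +(1537/5).
Reduce top mod 5: now compute (2/5).
Pull out 2: since 5 ≡ 5 (mod 8), (2/5) = -1.
Reached (1/5) = 1. Collecting the sign flips along the way, the symbol is -1.

-1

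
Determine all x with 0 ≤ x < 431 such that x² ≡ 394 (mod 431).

Since 431 ≡ 3 (mod 4), a square root of 394 is 394^((431+1)/4) = 394^108 mod 431.
Repeated squaring: 394^2≡76, 394^4≡173, 394^8≡190, 394^16≡327, 394^32≡41, 394^64≡388 (mod 431).
394^108 = 394^(64+32+8+4) ≡ 295 (mod 431).
Check: 295² = 87025 ≡ 394 (mod 431). The two roots are 136 and 295.

136, 295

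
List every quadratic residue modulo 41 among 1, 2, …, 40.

Square k = 1,…,20 (k and 41−k give the same square):
1²=1, 2²=4, 3²=9, 4²=16, 5²=25, 6²=36, 7²≡8, 8²≡23, 9²≡40, 10²≡18, 11²≡39, 12²≡21, 13²≡5, 14²≡32, 15²≡20, 16²≡10, 17²≡2, 18²≡37, 19²≡33, 20²≡31 (mod 41).
So the quadratic residues mod 41 are {1, 2, 4, 5, 8, 9, 10, 16, 18, 20, 21, 23, 25, 31, 32, 33, 36, 37, 39, 40}.

1,2,4,5,8,9,10,16,18,20,21,23,25,31,32,33,36,37,39,40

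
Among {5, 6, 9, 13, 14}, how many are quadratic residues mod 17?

(5/17) = -1 → non-residue.
(6/17) = -1 → non-residue.
(9/17) = +1 → QR.
(13/17) = +1 → QR.
(14/17) = -1 → non-residue.
Total quadratic residues among the 5: 2.

2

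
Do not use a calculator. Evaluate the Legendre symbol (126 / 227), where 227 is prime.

Pull out 2: since 227 ≡ 3 (mod 8), (2/227) = -1.
Reciprocity: 63 ≡ 3 and 227 ≡ 3 (mod 4), so (63/227) = −(227/63).
Reduce top mod 63: now compute (38/63).
Pull out 2: since 63 ≡ 7 (mod 8), (2/63) = +1.
Reciprocity: 19 ≡ 3 and 63 ≡ 3 (mod 4), so (19/63) = −(63/19).
Reduce top mod 19: now compute (6/19).
Pull out 2: since 19 ≡ 3 (mod 8), (2/19) = -1.
Reciprocity: 3 ≡ 3 and 19 ≡ 3 (mod 4), so (3/19) = −(19/3).
Reduce top mod 3: now compute (1/3).
Reached (1/3) = 1. Collecting the sign flips along the way, the symbol is -1.

-1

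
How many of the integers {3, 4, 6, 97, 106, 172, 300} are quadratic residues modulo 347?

4

(3/347) = +1 → QR.
(4/347) = +1 → QR.
(6/347) = -1 → non-residue.
(97/347) = -1 → non-residue.
(106/347) = -1 → non-residue.
(172/347) = +1 → QR.
(300/347) = +1 → QR.
Total quadratic residues among the 7: 4.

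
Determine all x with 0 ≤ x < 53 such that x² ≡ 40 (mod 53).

53 ≡ 1 (mod 4), so we find a root by search.
Trying successive values, 26² = 676 ≡ 40 (mod 53). The other root is 53 − 26 = 27.

26, 27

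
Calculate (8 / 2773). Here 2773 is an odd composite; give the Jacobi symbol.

Pull out 2^3: since 2773 ≡ 5 (mod 8), (2/2773) = -1, so (2/2773)^3 = -1.
Reached (1/2773) = 1. Collecting the sign flips along the way, the symbol is -1.

-1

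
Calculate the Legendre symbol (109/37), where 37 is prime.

-1

First reduce: 109 ≡ 35 (mod 37).
Reciprocity: 35 ≡ 3 and 37 ≡ 1 (mod 4), so (35/37) = +(37/35).
Reduce top mod 35: now compute (2/35).
Pull out 2: since 35 ≡ 3 (mod 8), (2/35) = -1.
Reached (1/35) = 1. Collecting the sign flips along the way, the symbol is -1.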